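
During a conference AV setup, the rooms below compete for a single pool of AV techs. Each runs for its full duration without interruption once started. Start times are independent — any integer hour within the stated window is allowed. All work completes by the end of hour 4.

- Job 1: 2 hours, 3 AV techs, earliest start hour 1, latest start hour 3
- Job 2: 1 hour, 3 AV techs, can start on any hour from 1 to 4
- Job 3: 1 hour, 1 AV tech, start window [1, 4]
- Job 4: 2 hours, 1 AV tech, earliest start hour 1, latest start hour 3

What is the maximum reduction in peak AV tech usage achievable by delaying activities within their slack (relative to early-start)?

Early-start peak: h1:8  h2:4  h3:0  h4:0 ⇒ 8.
Leveled (Job 1@1, Job 2@3, Job 3@1, Job 4@2): h1:4  h2:4  h3:4  h4:0 ⇒ 4.
Reduction 8 − 4 = 4.

4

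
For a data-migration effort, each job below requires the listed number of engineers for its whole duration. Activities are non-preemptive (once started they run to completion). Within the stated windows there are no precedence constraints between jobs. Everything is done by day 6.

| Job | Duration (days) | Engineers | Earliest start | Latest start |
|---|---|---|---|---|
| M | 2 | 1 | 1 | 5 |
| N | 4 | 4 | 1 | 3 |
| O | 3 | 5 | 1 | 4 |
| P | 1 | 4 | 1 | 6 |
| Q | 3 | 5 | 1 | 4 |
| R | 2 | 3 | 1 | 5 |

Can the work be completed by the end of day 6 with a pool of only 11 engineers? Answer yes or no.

no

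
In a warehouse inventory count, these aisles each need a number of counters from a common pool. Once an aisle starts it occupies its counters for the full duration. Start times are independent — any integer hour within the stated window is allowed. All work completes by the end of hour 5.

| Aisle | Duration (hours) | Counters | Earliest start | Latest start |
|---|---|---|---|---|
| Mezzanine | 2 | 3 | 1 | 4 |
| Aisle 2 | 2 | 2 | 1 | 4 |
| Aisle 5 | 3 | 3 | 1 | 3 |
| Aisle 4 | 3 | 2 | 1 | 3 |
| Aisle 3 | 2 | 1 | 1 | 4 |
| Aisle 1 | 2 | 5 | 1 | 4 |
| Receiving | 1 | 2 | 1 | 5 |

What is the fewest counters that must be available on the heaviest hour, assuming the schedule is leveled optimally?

Early-start (Mezzanine@1, Aisle 2@1, Aisle 5@1, Aisle 4@1, Aisle 3@1, Aisle 1@1, Receiving@1) gives peak 18: h1:18  h2:16  h3:5  h4:0  h5:0.
Shift Aisle 4→3, Aisle 3→3, Aisle 1→4, Receiving→3.
Schedule Mezzanine@1, Aisle 2@1, Aisle 5@1, Aisle 4@3, Aisle 3@3, Aisle 1@4, Receiving@3: h1:8  h2:8  h3:8  h4:8  h5:7 — peak 8.
Total counter-hours = 39 over 5 hours ⇒ peak ≥ ⌈39/5⌉ = 8, so 8 is optimal.

8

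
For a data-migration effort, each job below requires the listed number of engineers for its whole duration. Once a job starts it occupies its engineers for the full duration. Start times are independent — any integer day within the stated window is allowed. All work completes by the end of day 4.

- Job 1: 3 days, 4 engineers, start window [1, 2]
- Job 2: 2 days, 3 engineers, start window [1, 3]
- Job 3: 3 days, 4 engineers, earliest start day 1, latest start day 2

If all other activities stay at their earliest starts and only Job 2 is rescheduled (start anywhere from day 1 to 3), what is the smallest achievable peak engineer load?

Job 2@1: d1:11  d2:11  d3:8  d4:0 → peak 11
Job 2@2: d1:8  d2:11  d3:11  d4:0 → peak 11
Job 2@3: d1:8  d2:8  d3:11  d4:3 → peak 11
Best is Job 2@1, peak 11.

11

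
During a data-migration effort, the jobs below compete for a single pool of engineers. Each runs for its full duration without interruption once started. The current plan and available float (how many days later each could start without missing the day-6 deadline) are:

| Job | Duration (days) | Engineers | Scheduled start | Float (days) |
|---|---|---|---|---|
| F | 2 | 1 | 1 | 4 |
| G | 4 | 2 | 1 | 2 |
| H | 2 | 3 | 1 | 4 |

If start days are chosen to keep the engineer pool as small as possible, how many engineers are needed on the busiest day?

Early-start (F@1, G@1, H@1) gives peak 6: d1:6  d2:6  d3:2  d4:2  d5:0  d6:0.
Shift H→5.
Schedule F@1, G@1, H@5: d1:3  d2:3  d3:2  d4:2  d5:3  d6:3 — peak 3.
Total engineer-days = 16 over 6 days ⇒ peak ≥ ⌈16/6⌉ = 3, so 3 is optimal.

3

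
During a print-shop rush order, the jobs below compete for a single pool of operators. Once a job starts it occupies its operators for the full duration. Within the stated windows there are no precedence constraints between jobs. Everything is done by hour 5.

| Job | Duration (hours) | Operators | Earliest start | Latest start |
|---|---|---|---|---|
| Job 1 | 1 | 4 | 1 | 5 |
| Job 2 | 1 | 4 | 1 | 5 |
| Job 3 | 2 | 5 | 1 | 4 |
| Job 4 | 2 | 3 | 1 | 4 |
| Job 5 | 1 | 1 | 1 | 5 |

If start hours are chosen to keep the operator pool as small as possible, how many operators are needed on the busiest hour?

7

Early-start (Job 1@1, Job 2@1, Job 3@1, Job 4@1, Job 5@1) gives peak 17: h1:17  h2:8  h3:0  h4:0  h5:0.
Shift Job 2→2, Job 3→3, Job 5→3.
Schedule Job 1@1, Job 2@2, Job 3@3, Job 4@1, Job 5@3: h1:7  h2:7  h3:6  h4:5  h5:0 — peak 7.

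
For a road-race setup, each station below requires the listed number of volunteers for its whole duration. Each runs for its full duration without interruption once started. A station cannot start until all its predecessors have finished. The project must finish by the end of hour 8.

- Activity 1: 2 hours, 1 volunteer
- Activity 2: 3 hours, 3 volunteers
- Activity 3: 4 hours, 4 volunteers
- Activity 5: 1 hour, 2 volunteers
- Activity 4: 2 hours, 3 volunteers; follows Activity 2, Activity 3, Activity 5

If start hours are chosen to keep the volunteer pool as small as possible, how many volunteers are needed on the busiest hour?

7

Early-start (Activity 1@1, Activity 2@1, Activity 3@1, Activity 5@1, Activity 4@5) gives peak 10: h1:10  h2:8  h3:7  h4:4  h5:3  h6:3  h7:0  h8:0.
Shift Activity 3→3, Activity 4→7.
Schedule Activity 1@1, Activity 2@1, Activity 3@3, Activity 5@1, Activity 4@7: h1:6  h2:4  h3:7  h4:4  h5:4  h6:4  h7:3  h8:3 — peak 7.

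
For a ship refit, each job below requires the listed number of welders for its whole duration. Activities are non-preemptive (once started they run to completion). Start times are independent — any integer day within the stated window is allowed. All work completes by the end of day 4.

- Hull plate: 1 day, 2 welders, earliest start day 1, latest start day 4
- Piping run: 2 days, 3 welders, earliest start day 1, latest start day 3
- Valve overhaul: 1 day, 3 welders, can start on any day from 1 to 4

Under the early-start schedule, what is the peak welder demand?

8

Early-start schedule: Hull plate@1, Piping run@1, Valve overhaul@1.
Load per day: day 1: 8, day 2: 3, day 3: 0, day 4: 0.
Peak is 8.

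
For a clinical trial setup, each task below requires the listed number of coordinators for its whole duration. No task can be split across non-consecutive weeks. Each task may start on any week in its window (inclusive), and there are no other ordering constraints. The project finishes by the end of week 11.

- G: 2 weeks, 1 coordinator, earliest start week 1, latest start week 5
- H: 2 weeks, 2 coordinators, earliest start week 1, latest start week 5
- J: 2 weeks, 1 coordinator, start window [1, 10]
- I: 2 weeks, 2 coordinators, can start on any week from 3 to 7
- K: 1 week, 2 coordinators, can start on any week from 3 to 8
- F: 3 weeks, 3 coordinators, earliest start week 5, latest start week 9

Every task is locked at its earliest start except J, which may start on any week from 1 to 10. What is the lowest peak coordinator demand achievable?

4

J@1: w1:4  w2:4  w3:4  w4:2  w5:3  w6:3  w7:3  w8:0  w9:0  w10:0  w11:0 → peak 4
J@2: w1:3  w2:4  w3:5  w4:2  w5:3  w6:3  w7:3  w8:0  w9:0  w10:0  w11:0 → peak 5
J@3: w1:3  w2:3  w3:5  w4:3  w5:3  w6:3  w7:3  w8:0  w9:0  w10:0  w11:0 → peak 5
J@4: w1:3  w2:3  w3:4  w4:3  w5:4  w6:3  w7:3  w8:0  w9:0  w10:0  w11:0 → peak 4
J@5: w1:3  w2:3  w3:4  w4:2  w5:4  w6:4  w7:3  w8:0  w9:0  w10:0  w11:0 → peak 4
J@6: w1:3  w2:3  w3:4  w4:2  w5:3  w6:4  w7:4  w8:0  w9:0  w10:0  w11:0 → peak 4
J@7: w1:3  w2:3  w3:4  w4:2  w5:3  w6:3  w7:4  w8:1  w9:0  w10:0  w11:0 → peak 4
J@8: w1:3  w2:3  w3:4  w4:2  w5:3  w6:3  w7:3  w8:1  w9:1  w10:0  w11:0 → peak 4
J@9: w1:3  w2:3  w3:4  w4:2  w5:3  w6:3  w7:3  w8:0  w9:1  w10:1  w11:0 → peak 4
J@10: w1:3  w2:3  w3:4  w4:2  w5:3  w6:3  w7:3  w8:0  w9:0  w10:1  w11:1 → peak 4
Best is J@1, peak 4.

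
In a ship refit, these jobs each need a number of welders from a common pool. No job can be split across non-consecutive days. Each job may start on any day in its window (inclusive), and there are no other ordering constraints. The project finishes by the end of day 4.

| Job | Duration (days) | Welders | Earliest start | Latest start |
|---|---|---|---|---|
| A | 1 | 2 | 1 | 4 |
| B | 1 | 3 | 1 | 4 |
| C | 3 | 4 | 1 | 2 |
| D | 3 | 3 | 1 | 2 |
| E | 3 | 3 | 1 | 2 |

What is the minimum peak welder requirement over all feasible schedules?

10

Early-start (A@1, B@1, C@1, D@1, E@1) gives peak 15: d1:15  d2:10  d3:10  d4:0.
Shift D→2, E→2.
Schedule A@1, B@1, C@1, D@2, E@2: d1:9  d2:10  d3:10  d4:6 — peak 10.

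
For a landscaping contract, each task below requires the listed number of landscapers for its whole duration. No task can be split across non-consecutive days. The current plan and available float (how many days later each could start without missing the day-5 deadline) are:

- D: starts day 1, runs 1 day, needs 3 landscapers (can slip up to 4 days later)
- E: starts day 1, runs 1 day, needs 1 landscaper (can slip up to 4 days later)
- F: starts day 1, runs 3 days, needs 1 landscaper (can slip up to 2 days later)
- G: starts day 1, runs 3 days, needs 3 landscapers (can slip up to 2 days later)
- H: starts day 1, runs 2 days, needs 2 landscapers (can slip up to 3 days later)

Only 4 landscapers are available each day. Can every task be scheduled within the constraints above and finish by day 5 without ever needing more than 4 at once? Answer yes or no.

no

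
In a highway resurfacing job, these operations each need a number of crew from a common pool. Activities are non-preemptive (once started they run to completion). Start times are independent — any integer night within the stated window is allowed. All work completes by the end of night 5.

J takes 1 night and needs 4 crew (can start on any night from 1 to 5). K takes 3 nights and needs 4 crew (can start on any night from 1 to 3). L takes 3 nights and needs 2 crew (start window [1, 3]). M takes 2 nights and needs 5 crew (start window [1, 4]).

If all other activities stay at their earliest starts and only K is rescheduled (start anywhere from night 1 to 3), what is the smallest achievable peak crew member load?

11

K@1: n1:15  n2:11  n3:6  n4:0  n5:0 → peak 15
K@2: n1:11  n2:11  n3:6  n4:4  n5:0 → peak 11
K@3: n1:11  n2:7  n3:6  n4:4  n5:4 → peak 11
Best is K@2, peak 11.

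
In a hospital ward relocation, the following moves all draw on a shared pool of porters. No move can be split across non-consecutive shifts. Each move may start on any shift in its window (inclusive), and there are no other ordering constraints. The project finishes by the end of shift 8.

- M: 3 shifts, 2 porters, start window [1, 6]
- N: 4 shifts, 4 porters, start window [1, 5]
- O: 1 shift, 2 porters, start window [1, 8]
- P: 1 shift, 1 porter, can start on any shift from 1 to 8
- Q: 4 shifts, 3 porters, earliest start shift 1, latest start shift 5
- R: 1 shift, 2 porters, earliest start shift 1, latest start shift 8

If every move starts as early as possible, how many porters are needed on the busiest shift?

14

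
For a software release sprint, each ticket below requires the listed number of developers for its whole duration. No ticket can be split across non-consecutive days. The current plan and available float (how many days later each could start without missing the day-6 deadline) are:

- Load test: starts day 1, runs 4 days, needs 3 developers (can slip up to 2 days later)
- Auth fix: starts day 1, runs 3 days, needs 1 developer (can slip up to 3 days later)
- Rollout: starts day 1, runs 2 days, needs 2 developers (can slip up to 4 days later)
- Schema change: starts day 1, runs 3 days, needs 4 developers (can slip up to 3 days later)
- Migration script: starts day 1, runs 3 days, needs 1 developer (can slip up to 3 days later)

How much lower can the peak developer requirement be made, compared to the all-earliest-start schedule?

Early-start peak: d1:11  d2:11  d3:9  d4:3  d5:0  d6:0 ⇒ 11.
Leveled (Load test@1, Auth fix@1, Rollout@1, Schema change@4, Migration script@1): d1:7  d2:7  d3:5  d4:7  d5:4  d6:4 ⇒ 7.
Reduction 11 − 7 = 4.

4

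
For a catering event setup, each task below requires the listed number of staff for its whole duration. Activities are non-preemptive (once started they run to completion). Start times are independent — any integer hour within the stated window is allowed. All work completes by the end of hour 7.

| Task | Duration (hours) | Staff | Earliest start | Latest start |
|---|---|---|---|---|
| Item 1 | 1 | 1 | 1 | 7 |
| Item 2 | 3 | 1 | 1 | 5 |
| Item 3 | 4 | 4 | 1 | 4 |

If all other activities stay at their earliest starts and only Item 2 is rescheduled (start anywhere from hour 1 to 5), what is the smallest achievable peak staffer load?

Item 2@1: h1:6  h2:5  h3:5  h4:4  h5:0  h6:0  h7:0 → peak 6
Item 2@2: h1:5  h2:5  h3:5  h4:5  h5:0  h6:0  h7:0 → peak 5
Item 2@3: h1:5  h2:4  h3:5  h4:5  h5:1  h6:0  h7:0 → peak 5
Item 2@4: h1:5  h2:4  h3:4  h4:5  h5:1  h6:1  h7:0 → peak 5
Item 2@5: h1:5  h2:4  h3:4  h4:4  h5:1  h6:1  h7:1 → peak 5
Best is Item 2@2, peak 5.

5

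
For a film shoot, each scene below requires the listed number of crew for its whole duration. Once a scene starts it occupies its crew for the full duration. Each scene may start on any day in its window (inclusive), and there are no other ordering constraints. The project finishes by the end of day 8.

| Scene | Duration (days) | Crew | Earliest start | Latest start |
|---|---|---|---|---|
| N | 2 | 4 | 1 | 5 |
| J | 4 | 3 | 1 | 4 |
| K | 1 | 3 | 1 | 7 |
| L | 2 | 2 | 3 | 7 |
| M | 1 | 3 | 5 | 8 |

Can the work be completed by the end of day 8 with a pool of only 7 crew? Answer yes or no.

Schedule N@1, J@3, K@7, L@3, M@8: d1:4  d2:4  d3:5  d4:5  d5:3  d6:3  d7:3  d8:3 — peak 5 ≤ 7.

yes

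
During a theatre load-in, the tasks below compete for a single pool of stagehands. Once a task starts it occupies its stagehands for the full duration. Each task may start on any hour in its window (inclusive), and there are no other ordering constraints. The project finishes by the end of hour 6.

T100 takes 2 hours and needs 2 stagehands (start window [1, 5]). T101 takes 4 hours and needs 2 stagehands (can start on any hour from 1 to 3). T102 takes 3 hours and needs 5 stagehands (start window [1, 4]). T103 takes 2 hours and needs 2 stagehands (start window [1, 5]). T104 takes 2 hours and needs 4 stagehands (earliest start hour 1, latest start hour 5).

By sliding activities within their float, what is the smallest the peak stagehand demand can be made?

8

Early-start (T100@1, T101@1, T102@1, T103@1, T104@1) gives peak 15: h1:15  h2:15  h3:7  h4:2  h5:0  h6:0.
Shift T102→3, T103→5.
Schedule T100@1, T101@1, T102@3, T103@5, T104@1: h1:8  h2:8  h3:7  h4:7  h5:7  h6:2 — peak 8.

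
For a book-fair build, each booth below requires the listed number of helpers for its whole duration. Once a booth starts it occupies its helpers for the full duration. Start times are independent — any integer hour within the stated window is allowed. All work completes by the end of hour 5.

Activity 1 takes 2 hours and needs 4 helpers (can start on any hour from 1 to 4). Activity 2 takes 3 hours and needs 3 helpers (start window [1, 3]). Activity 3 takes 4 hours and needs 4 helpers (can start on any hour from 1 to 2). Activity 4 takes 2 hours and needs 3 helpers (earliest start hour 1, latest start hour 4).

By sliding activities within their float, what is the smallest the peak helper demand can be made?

10

Early-start (Activity 1@1, Activity 2@1, Activity 3@1, Activity 4@1) gives peak 14: h1:14  h2:14  h3:7  h4:4  h5:0.
Shift Activity 2→3, Activity 4→3.
Schedule Activity 1@1, Activity 2@3, Activity 3@1, Activity 4@3: h1:8  h2:8  h3:10  h4:10  h5:3 — peak 10.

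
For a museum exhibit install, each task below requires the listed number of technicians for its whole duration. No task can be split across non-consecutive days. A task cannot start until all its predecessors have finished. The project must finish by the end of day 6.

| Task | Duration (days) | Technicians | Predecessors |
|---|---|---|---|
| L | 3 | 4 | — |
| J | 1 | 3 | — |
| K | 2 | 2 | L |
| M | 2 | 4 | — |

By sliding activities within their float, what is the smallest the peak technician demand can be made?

6

Early-start (L@1, J@1, K@4, M@1) gives peak 11: d1:11  d2:8  d3:4  d4:2  d5:2  d6:0.
Shift J→4, M→5.
Schedule L@1, J@4, K@4, M@5: d1:4  d2:4  d3:4  d4:5  d5:6  d6:4 — peak 6.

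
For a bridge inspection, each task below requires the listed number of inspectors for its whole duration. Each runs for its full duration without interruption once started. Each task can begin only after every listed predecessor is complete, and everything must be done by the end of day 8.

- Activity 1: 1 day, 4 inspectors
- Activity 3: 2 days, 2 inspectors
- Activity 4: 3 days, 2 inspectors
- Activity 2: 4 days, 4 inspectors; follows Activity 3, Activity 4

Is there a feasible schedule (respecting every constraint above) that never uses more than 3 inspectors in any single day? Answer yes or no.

no

Total inspector-days = 30; over 8 days the average is 30/8 > 3, so some day must exceed 3.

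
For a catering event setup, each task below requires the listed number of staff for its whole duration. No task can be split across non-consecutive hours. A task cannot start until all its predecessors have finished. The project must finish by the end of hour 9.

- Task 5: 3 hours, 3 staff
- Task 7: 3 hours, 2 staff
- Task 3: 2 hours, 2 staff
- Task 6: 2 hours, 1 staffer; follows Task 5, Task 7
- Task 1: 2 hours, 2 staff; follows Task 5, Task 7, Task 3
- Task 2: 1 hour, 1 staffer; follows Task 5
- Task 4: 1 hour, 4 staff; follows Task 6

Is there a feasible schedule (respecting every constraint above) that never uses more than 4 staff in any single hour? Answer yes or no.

Schedule Task 5@1, Task 7@4, Task 3@4, Task 6@7, Task 1@7, Task 2@6, Task 4@9: h1:3  h2:3  h3:3  h4:4  h5:4  h6:3  h7:3  h8:3  h9:4 — peak 4 ≤ 4.

yes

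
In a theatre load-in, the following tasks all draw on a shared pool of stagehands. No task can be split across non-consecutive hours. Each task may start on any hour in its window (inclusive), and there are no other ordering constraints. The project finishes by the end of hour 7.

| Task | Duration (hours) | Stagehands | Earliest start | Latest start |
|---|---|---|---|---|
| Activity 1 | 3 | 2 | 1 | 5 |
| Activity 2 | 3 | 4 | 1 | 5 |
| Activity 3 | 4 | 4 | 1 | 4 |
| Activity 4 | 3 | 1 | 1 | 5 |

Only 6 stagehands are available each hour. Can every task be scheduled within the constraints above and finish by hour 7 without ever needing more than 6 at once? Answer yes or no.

Schedule Activity 1@1, Activity 2@1, Activity 3@4, Activity 4@4: h1:6  h2:6  h3:6  h4:5  h5:5  h6:5  h7:4 — peak 6 ≤ 6.

yes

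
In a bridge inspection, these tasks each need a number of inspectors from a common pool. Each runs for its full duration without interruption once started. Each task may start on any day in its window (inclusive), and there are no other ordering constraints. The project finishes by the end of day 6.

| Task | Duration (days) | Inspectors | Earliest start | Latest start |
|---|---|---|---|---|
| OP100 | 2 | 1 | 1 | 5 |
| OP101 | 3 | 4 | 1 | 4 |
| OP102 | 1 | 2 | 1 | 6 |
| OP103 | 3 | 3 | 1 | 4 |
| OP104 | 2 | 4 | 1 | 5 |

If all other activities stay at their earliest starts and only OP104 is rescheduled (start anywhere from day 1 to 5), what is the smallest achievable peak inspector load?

10

OP104@1: d1:14  d2:12  d3:7  d4:0  d5:0  d6:0 → peak 14
OP104@2: d1:10  d2:12  d3:11  d4:0  d5:0  d6:0 → peak 12
OP104@3: d1:10  d2:8  d3:11  d4:4  d5:0  d6:0 → peak 11
OP104@4: d1:10  d2:8  d3:7  d4:4  d5:4  d6:0 → peak 10
OP104@5: d1:10  d2:8  d3:7  d4:0  d5:4  d6:4 → peak 10
Best is OP104@4, peak 10.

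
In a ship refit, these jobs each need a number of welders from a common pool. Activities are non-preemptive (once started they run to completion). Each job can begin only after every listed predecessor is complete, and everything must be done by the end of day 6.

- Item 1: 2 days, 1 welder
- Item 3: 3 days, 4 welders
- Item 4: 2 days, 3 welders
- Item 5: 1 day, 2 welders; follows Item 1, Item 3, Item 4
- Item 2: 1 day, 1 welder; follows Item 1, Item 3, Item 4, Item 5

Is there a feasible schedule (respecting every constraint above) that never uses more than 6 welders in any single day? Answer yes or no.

no

The minimum achievable peak is 7; 6 < 7, so no feasible schedule stays within the cap.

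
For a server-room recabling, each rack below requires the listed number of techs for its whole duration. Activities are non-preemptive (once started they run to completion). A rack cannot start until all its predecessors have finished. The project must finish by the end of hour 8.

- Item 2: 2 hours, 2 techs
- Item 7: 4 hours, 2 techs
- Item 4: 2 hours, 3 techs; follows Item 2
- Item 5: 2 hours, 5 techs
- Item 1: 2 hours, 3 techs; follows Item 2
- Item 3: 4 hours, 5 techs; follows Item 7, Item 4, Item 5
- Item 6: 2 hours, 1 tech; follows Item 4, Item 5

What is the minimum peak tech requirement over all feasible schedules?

9

Schedule Item 2@1, Item 7@1, Item 4@3, Item 5@1, Item 1@3, Item 3@5, Item 6@5: h1:9  h2:9  h3:8  h4:8  h5:6  h6:6  h7:5  h8:5 — peak 9.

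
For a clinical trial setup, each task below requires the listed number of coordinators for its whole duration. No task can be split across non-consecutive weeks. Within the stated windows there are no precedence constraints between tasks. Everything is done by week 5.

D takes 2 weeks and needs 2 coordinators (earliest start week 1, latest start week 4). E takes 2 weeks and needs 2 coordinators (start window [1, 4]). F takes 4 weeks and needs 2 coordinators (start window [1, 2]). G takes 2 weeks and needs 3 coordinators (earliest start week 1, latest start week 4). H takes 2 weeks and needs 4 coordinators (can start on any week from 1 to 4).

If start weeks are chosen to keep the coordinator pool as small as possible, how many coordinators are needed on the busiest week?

Early-start (D@1, E@1, F@1, G@1, H@1) gives peak 13: w1:13  w2:13  w3:2  w4:2  w5:0.
Shift E→3, H→3.
Schedule D@1, E@3, F@1, G@1, H@3: w1:7  w2:7  w3:8  w4:8  w5:0 — peak 8.

8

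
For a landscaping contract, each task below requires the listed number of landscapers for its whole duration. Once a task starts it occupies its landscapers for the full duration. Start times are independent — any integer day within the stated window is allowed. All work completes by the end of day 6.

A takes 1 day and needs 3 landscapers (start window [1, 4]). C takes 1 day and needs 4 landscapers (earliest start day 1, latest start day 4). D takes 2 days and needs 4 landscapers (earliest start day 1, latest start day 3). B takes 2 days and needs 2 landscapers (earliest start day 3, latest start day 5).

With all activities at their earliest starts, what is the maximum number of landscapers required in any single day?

11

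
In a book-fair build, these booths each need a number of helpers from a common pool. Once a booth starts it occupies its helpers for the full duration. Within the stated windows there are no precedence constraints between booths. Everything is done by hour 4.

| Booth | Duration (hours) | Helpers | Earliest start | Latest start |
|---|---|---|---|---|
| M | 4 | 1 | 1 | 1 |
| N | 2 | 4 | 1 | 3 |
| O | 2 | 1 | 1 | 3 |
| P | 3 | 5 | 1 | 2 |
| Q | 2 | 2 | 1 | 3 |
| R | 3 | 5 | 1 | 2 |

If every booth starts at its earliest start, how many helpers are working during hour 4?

1

At early start, hour 4 has: M.
Demand: 1 = 1.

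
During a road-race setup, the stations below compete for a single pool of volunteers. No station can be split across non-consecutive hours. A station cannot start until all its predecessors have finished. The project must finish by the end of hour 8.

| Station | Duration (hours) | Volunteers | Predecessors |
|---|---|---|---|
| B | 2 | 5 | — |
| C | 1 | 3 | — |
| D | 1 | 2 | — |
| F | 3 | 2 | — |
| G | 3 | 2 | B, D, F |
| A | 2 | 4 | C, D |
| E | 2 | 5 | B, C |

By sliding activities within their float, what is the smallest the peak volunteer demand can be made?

Early-start (B@1, C@1, D@1, F@1, G@4, A@2, E@3) gives peak 12: h1:12  h2:11  h3:11  h4:7  h5:2  h6:2  h7:0  h8:0.
Shift C→3, F→2, G→5, A→4, E→6.
Schedule B@1, C@3, D@1, F@2, G@5, A@4, E@6: h1:7  h2:7  h3:5  h4:6  h5:6  h6:7  h7:7  h8:0 — peak 7.

7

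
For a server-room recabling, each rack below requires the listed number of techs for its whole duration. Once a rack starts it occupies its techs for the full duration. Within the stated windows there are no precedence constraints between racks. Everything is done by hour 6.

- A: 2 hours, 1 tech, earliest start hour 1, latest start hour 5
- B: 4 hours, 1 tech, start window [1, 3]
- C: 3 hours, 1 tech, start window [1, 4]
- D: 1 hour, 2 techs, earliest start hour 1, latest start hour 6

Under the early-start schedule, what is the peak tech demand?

Early-start schedule: A@1, B@1, C@1, D@1.
Load per hour: hour 1: 5, hour 2: 3, hour 3: 2, hour 4: 1, hour 5: 0, hour 6: 0.
Peak is 5.

5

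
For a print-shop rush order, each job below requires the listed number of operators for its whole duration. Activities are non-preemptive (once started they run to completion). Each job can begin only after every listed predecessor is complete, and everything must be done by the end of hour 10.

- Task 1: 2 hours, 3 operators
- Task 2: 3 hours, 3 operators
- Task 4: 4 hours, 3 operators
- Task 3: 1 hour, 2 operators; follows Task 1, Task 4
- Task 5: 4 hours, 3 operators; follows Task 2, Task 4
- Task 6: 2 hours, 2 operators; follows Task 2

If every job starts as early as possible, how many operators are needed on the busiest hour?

Early-start schedule: Task 1@1, Task 2@1, Task 4@1, Task 3@5, Task 5@5, Task 6@4.
Load per hour: hour 1: 9, hour 2: 9, hour 3: 6, hour 4: 5, hour 5: 7, hour 6: 3, hour 7: 3, hour 8: 3, hour 9: 0, hour 10: 0.
Peak is 9.

9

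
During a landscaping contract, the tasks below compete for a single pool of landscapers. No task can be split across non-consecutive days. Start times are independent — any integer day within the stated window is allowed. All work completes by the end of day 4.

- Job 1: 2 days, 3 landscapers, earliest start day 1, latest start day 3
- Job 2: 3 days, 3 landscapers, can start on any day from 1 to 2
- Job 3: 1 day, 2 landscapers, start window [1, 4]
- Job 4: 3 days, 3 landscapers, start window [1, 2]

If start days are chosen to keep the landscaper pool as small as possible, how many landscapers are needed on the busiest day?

Early-start (Job 1@1, Job 2@1, Job 3@1, Job 4@1) gives peak 11: d1:11  d2:9  d3:6  d4:0.
Shift Job 4→2.
Schedule Job 1@1, Job 2@1, Job 3@1, Job 4@2: d1:8  d2:9  d3:6  d4:3 — peak 9.

9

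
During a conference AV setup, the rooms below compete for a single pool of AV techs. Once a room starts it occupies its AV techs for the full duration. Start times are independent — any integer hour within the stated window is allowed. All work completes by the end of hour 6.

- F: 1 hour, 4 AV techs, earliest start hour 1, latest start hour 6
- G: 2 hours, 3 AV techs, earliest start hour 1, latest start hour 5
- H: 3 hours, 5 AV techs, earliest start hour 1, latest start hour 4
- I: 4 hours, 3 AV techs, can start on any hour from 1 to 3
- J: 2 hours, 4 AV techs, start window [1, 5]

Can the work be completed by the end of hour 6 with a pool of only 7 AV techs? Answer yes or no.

no

Total AV tech-hours = 45; over 6 hours the average is 45/6 > 7, so some hour must exceed 7.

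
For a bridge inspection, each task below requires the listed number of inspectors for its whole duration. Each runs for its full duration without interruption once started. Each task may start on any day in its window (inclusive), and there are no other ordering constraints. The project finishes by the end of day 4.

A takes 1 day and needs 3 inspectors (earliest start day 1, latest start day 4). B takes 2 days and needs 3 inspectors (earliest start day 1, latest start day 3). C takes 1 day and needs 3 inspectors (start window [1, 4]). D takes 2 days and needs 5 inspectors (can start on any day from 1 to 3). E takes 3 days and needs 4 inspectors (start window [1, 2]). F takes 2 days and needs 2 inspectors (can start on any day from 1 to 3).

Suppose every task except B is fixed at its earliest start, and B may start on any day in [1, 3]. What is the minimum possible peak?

B@1: d1:20  d2:14  d3:4  d4:0 → peak 20
B@2: d1:17  d2:14  d3:7  d4:0 → peak 17
B@3: d1:17  d2:11  d3:7  d4:3 → peak 17
Best is B@2, peak 17.

17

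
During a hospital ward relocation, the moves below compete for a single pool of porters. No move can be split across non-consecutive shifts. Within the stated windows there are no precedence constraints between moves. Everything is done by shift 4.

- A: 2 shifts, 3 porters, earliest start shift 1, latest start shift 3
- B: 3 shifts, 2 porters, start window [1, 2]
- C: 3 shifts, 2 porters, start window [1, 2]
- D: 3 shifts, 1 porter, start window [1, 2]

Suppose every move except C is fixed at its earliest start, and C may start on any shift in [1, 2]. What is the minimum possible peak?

8

C@1: s1:8  s2:8  s3:5  s4:0 → peak 8
C@2: s1:6  s2:8  s3:5  s4:2 → peak 8
Best is C@1, peak 8.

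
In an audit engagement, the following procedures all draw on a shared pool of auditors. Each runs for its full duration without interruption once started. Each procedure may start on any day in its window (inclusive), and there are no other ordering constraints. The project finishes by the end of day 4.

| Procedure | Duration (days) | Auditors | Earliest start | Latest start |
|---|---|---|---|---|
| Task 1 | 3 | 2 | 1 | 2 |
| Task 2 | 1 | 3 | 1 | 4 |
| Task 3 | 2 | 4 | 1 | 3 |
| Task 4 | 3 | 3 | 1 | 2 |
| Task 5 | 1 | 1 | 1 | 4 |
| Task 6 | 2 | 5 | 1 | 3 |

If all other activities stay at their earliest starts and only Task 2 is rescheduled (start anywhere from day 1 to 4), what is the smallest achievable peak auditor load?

15

Task 2@1: d1:18  d2:14  d3:5  d4:0 → peak 18
Task 2@2: d1:15  d2:17  d3:5  d4:0 → peak 17
Task 2@3: d1:15  d2:14  d3:8  d4:0 → peak 15
Task 2@4: d1:15  d2:14  d3:5  d4:3 → peak 15
Best is Task 2@3, peak 15.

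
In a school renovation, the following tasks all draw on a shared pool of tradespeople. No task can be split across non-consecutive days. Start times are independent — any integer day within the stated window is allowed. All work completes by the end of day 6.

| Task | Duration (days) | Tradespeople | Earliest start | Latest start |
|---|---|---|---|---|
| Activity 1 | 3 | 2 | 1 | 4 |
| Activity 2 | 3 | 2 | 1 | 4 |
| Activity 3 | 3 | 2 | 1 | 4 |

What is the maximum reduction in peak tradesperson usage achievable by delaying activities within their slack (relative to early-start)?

2

Early-start peak: d1:6  d2:6  d3:6  d4:0  d5:0  d6:0 ⇒ 6.
Leveled (Activity 1@1, Activity 2@1, Activity 3@4): d1:4  d2:4  d3:4  d4:2  d5:2  d6:2 ⇒ 4.
Reduction 6 − 4 = 2.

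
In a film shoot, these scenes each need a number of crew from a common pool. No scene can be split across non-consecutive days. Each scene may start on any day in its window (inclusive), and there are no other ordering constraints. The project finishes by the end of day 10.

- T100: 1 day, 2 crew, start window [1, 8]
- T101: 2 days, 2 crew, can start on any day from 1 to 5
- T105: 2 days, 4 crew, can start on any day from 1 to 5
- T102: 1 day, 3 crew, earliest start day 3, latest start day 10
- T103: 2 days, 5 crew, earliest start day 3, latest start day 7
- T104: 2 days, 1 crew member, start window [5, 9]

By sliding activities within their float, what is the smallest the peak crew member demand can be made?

5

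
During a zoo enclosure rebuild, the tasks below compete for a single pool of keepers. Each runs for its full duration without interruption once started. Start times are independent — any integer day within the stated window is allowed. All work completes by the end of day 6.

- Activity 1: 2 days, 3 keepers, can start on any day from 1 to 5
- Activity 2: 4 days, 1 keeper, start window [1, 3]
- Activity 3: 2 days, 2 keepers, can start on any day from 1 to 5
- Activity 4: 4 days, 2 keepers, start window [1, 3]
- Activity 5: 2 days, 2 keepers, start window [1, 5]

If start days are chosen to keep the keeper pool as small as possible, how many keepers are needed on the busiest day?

Early-start (Activity 1@1, Activity 2@1, Activity 3@1, Activity 4@1, Activity 5@1) gives peak 10: d1:10  d2:10  d3:3  d4:3  d5:0  d6:0.
Shift Activity 3→3, Activity 4→3, Activity 5→5.
Schedule Activity 1@1, Activity 2@1, Activity 3@3, Activity 4@3, Activity 5@5: d1:4  d2:4  d3:5  d4:5  d5:4  d6:4 — peak 5.
Total keeper-days = 26 over 6 days ⇒ peak ≥ ⌈26/6⌉ = 5, so 5 is optimal.

5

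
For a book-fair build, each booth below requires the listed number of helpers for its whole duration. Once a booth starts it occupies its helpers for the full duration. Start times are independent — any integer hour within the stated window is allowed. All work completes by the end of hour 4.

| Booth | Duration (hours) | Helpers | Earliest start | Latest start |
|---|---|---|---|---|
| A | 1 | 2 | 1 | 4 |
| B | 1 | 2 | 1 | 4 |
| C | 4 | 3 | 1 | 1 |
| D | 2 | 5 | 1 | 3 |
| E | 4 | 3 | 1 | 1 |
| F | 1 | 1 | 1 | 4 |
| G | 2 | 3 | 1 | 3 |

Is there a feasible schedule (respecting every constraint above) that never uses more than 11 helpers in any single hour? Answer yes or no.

no

Total helper-hours = 45; over 4 hours the average is 45/4 > 11, so some hour must exceed 11.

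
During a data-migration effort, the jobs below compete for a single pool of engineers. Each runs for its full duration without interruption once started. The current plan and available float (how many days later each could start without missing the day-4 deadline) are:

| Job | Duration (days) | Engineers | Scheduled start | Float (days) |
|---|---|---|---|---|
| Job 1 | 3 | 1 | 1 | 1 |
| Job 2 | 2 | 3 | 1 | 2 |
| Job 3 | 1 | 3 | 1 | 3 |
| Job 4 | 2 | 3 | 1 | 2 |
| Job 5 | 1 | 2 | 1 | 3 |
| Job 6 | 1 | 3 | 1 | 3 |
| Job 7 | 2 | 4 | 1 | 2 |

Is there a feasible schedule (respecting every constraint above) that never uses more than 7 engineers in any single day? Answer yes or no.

Total engineer-days = 31; over 4 days the average is 31/4 > 7, so some day must exceed 7.

no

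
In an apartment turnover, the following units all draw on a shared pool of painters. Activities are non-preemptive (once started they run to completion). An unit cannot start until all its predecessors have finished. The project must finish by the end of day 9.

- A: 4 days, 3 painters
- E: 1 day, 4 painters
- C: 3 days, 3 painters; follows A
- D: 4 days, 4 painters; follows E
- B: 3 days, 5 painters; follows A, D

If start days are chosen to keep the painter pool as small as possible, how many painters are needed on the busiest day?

8

Schedule A@1, E@1, C@5, D@2, B@6: d1:7  d2:7  d3:7  d4:7  d5:7  d6:8  d7:8  d8:5  d9:0 — peak 8.
No arrangement of the 23 feasible schedules does better.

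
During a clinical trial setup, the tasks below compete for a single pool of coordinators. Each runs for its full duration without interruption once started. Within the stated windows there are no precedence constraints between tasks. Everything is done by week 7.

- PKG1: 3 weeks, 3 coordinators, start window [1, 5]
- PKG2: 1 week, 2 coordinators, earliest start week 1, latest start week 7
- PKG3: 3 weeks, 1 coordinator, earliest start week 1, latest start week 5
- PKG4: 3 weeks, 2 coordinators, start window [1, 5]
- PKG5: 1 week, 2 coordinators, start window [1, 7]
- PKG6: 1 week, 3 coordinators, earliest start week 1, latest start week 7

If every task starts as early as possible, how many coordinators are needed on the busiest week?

Early-start schedule: PKG1@1, PKG2@1, PKG3@1, PKG4@1, PKG5@1, PKG6@1.
Load per week: week 1: 13, week 2: 6, week 3: 6, week 4: 0, week 5: 0, week 6: 0, week 7: 0.
Peak is 13.

13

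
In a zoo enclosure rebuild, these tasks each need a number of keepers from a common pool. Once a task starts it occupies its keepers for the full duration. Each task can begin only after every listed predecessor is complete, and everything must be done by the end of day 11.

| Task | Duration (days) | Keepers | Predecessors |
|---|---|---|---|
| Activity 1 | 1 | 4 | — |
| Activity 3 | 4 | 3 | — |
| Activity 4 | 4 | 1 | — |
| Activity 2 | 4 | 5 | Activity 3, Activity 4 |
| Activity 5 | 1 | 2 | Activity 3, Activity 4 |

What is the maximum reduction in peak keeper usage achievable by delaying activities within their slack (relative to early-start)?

Early-start peak: d1:8  d2:4  d3:4  d4:4  d5:7  d6:5  d7:5  d8:5  d9:0  d10:0  d11:0 ⇒ 8.
Leveled (Activity 1@1, Activity 3@2, Activity 4@1, Activity 2@6, Activity 5@10): d1:5  d2:4  d3:4  d4:4  d5:3  d6:5  d7:5  d8:5  d9:5  d10:2  d11:0 ⇒ 5.
Reduction 8 − 5 = 3.

3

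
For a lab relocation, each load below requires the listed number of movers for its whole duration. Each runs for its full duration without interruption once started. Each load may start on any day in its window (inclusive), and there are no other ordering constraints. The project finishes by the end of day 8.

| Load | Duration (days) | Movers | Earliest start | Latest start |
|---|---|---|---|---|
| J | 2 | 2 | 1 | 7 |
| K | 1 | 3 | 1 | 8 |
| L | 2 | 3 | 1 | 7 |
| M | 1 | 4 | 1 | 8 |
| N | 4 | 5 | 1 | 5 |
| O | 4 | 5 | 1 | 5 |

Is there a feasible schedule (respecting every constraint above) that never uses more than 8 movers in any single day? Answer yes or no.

no

The minimum achievable peak is 9; 8 < 9, so no feasible schedule stays within the cap.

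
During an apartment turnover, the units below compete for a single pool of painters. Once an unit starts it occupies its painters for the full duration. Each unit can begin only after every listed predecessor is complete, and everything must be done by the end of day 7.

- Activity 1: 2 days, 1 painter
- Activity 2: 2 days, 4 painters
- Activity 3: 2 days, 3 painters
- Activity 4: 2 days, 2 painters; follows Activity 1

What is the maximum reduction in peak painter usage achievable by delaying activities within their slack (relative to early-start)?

4

Early-start peak: d1:8  d2:8  d3:2  d4:2  d5:0  d6:0  d7:0 ⇒ 8.
Leveled (Activity 1@1, Activity 2@3, Activity 3@1, Activity 4@5): d1:4  d2:4  d3:4  d4:4  d5:2  d6:2  d7:0 ⇒ 4.
Reduction 8 − 4 = 4.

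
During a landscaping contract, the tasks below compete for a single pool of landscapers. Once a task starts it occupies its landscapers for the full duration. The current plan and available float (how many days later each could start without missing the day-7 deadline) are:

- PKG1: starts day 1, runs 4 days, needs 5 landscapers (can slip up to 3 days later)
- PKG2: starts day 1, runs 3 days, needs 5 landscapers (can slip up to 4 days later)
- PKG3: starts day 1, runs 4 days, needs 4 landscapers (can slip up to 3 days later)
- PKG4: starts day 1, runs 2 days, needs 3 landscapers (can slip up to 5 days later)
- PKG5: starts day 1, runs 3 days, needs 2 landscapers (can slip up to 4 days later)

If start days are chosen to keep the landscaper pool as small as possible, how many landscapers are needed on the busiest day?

Early-start (PKG1@1, PKG2@1, PKG3@1, PKG4@1, PKG5@1) gives peak 19: d1:19  d2:19  d3:16  d4:9  d5:0  d6:0  d7:0.
Shift PKG3→4, PKG4→5, PKG5→5.
Schedule PKG1@1, PKG2@1, PKG3@4, PKG4@5, PKG5@5: d1:10  d2:10  d3:10  d4:9  d5:9  d6:9  d7:6 — peak 10.

10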